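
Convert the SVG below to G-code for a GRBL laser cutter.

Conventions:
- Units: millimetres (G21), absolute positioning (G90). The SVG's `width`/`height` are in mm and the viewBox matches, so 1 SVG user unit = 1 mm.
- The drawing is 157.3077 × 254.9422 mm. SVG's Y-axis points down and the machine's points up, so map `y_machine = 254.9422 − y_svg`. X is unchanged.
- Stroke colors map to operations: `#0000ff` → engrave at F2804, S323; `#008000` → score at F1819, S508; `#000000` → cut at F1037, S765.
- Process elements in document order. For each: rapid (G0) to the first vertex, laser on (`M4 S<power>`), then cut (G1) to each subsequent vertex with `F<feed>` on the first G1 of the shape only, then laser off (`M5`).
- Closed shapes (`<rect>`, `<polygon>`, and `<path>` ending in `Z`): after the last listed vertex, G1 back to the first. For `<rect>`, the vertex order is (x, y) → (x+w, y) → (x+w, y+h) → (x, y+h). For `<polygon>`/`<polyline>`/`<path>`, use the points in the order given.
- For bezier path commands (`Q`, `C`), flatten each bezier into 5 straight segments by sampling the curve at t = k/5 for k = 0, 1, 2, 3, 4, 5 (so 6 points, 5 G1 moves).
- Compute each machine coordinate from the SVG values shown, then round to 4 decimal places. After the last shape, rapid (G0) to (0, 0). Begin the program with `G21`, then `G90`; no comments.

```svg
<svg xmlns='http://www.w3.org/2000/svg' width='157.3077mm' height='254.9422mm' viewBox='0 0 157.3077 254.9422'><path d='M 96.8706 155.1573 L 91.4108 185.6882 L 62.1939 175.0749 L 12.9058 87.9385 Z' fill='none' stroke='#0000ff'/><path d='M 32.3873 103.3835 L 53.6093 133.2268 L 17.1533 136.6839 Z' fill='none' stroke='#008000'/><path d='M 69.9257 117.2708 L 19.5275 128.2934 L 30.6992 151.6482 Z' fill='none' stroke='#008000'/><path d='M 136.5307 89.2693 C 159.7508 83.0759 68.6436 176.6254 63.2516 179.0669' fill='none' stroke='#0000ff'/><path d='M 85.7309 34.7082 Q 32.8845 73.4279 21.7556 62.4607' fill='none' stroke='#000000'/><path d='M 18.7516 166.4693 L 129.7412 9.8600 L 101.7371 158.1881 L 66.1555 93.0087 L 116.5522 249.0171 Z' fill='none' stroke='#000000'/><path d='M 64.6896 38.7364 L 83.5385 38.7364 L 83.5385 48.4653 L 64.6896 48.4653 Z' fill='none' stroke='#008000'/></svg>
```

viewBox `0 0 157.3077 254.9422` with mm width/height → 1 unit = 1 mm. Flip: y_m = 254.9422 − y_svg.

**Shape 1** — `<path>` closed polygon, stroke `#0000ff` → engrave (S323, F2804). Machine vertices: (96.8706,99.7849) → (91.4108,69.2540) → (62.1939,79.8673) → (12.9058,167.0037) → (96.8706,99.7849). Closed: final G1 returns to the first vertex.

**Shape 2** — `<path>` regular polygon, stroke `#008000` → score (S508, F1819). Machine vertices: (32.3873,151.5587) → (53.6093,121.7154) → (17.1533,118.2583) → (32.3873,151.5587). Closed: final G1 returns to the first vertex.

**Shape 3** — `<path>` closed polygon, stroke `#008000` → score (S508, F1819). Machine vertices: (69.9257,137.6714) → (19.5275,126.6488) → (30.6992,103.2940) → (69.9257,137.6714). Closed: final G1 returns to the first vertex.

**Shape 4** — `<path>` cubic bezier, stroke `#0000ff` → engrave (S323, F2804). Control points (SVG): P0=(136.5307,89.2693), P1=(159.7508,83.0759), P2=(68.6436,176.6254), P3=(63.2516,179.0669); sampled at t=k/5. Machine vertices: (136.5307,165.6729) → (138.3438,158.9466) → (122.3204,137.4428) → (98.0626,110.3225) → (75.1723,86.7464) → (63.2516,75.8753). Open path.

**Shape 5** — `<path>` quadratic bezier, stroke `#000000` → cut (S765, F1037). Control points (SVG): P0=(85.7309,34.7082), P1=(32.8845,73.4279), P2=(21.7556,62.4607); sampled at t=k/5. Machine vertices: (85.7309,220.2340) → (66.2610,206.7336) → (50.1286,197.2081) → (37.3335,191.6576) → (27.8759,190.0821) → (21.7556,192.4815). Open path.

**Shape 6** — `<path>` closed polygon, stroke `#000000` → cut (S765, F1037). Machine vertices: (18.7516,88.4729) → (129.7412,245.0822) → (101.7371,96.7541) → (66.1555,161.9335) → (116.5522,5.9251) → (18.7516,88.4729). Closed: final G1 returns to the first vertex.

**Shape 7** — `<path>` rectangle, stroke `#008000` → score (S508, F1819). Machine vertices: (64.6896,216.2058) → (83.5385,216.2058) → (83.5385,206.4769) → (64.6896,206.4769) → (64.6896,216.2058). Closed: final G1 returns to the first vertex.

G21
G90
G0 X96.8706 Y99.7849
M4 S323
G1 X91.4108 Y69.2540 F2804
G1 X62.1939 Y79.8673
G1 X12.9058 Y167.0037
G1 X96.8706 Y99.7849
M5
G0 X32.3873 Y151.5587
M4 S508
G1 X53.6093 Y121.7154 F1819
G1 X17.1533 Y118.2583
G1 X32.3873 Y151.5587
M5
G0 X69.9257 Y137.6714
M4 S508
G1 X19.5275 Y126.6488 F1819
G1 X30.6992 Y103.2940
G1 X69.9257 Y137.6714
M5
G0 X136.5307 Y165.6729
M4 S323
G1 X138.3438 Y158.9466 F2804
G1 X122.3204 Y137.4428
G1 X98.0626 Y110.3225
G1 X75.1723 Y86.7464
G1 X63.2516 Y75.8753
M5
G0 X85.7309 Y220.2340
M4 S765
G1 X66.2610 Y206.7336 F1037
G1 X50.1286 Y197.2081
G1 X37.3335 Y191.6576
G1 X27.8759 Y190.0821
G1 X21.7556 Y192.4815
M5
G0 X18.7516 Y88.4729
M4 S765
G1 X129.7412 Y245.0822 F1037
G1 X101.7371 Y96.7541
G1 X66.1555 Y161.9335
G1 X116.5522 Y5.9251
G1 X18.7516 Y88.4729
M5
G0 X64.6896 Y216.2058
M4 S508
G1 X83.5385 Y216.2058 F1819
G1 X83.5385 Y206.4769
G1 X64.6896 Y206.4769
G1 X64.6896 Y216.2058
M5
G0 X0.0000 Y0.0000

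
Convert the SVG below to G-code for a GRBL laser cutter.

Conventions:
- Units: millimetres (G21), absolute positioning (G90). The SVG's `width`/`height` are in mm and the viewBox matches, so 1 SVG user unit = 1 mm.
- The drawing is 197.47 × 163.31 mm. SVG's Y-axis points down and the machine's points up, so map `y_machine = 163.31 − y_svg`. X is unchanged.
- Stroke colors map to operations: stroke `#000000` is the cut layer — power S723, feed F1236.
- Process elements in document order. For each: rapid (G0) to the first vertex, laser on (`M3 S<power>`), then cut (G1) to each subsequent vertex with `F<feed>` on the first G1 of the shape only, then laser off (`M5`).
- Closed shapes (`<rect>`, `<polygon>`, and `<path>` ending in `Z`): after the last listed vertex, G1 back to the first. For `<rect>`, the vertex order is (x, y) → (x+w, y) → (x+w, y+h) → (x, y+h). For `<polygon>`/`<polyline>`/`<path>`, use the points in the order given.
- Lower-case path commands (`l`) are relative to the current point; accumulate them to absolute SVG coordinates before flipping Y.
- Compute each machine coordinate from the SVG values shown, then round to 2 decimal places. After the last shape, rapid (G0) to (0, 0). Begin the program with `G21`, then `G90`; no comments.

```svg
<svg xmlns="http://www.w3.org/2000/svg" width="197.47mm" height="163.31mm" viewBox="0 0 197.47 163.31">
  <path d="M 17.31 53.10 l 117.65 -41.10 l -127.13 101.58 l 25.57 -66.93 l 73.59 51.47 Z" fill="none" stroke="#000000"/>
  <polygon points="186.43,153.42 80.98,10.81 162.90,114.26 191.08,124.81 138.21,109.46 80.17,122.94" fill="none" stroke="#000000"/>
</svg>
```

viewBox `0 0 197.47 163.31` with mm width/height → 1 unit = 1 mm. Flip: y_m = 163.31 − y_svg.

**Shape 1** — `<path>` closed polygon, stroke `#000000` → cut (S723, F1236). Machine vertices: (17.31,110.21) → (134.96,151.31) → (7.83,49.73) → (33.40,116.66) → (106.99,65.19) → (17.31,110.21). Closed: final G1 returns to the first vertex.

**Shape 2** — `<polygon>` closed polygon, stroke `#000000` → cut (S723, F1236). Machine vertices: (186.43,9.89) → (80.98,152.50) → (162.90,49.05) → (191.08,38.50) → (138.21,53.85) → (80.17,40.37) → (186.43,9.89). Closed: final G1 returns to the first vertex.

G21
G90
G0 X17.31 Y110.21
M3 S723
G1 X134.96 Y151.31 F1236
G1 X7.83 Y49.73
G1 X33.40 Y116.66
G1 X106.99 Y65.19
G1 X17.31 Y110.21
M5
G0 X186.43 Y9.89
M3 S723
G1 X80.98 Y152.50 F1236
G1 X162.90 Y49.05
G1 X191.08 Y38.50
G1 X138.21 Y53.85
G1 X80.17 Y40.37
G1 X186.43 Y9.89
M5
G0 X0.00 Y0.00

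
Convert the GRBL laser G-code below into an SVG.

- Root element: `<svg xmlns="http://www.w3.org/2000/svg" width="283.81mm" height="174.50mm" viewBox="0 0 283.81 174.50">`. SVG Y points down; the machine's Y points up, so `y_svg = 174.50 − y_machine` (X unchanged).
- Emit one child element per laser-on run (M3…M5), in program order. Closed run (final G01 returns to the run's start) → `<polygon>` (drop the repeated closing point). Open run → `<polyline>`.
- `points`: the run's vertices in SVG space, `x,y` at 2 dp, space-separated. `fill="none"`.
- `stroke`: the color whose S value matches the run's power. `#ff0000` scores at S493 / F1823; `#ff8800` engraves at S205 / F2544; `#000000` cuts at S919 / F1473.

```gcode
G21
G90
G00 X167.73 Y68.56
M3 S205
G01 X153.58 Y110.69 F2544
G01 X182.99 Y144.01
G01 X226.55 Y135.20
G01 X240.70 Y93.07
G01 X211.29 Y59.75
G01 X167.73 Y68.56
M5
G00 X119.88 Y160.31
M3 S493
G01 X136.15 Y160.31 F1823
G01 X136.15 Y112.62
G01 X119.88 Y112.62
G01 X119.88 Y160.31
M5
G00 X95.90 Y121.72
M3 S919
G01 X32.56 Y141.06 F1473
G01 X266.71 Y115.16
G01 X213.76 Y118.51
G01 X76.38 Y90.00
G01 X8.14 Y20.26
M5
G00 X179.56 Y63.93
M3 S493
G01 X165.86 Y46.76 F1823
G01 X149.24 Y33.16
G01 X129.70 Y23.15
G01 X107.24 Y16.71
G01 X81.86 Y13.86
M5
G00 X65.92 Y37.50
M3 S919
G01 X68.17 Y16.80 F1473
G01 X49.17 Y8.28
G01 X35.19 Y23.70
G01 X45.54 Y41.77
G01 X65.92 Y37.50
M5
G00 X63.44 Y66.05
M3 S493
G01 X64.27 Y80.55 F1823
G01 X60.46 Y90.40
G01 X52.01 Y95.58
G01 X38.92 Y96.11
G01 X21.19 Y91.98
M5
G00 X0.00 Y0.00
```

<svg xmlns="http://www.w3.org/2000/svg" width="283.81mm" height="174.50mm" viewBox="0 0 283.81 174.50">
  <polygon points="167.73,105.94 153.58,63.81 182.99,30.49 226.55,39.30 240.70,81.43 211.29,114.75" fill="none" stroke="#ff8800"/>
  <polygon points="119.88,14.19 136.15,14.19 136.15,61.88 119.88,61.88" fill="none" stroke="#ff0000"/>
  <polyline points="95.90,52.78 32.56,33.44 266.71,59.34 213.76,55.99 76.38,84.50 8.14,154.24" fill="none" stroke="#000000"/>
  <polyline points="179.56,110.57 165.86,127.74 149.24,141.34 129.70,151.35 107.24,157.79 81.86,160.64" fill="none" stroke="#ff0000"/>
  <polygon points="65.92,137.00 68.17,157.70 49.17,166.22 35.19,150.80 45.54,132.73" fill="none" stroke="#000000"/>
  <polyline points="63.44,108.45 64.27,93.95 60.46,84.10 52.01,78.92 38.92,78.39 21.19,82.52" fill="none" stroke="#ff0000"/>
</svg>

y_svg = 174.50 − y_m.

[1] S205→`#ff8800` (engrave); closed run; points: 167.73,105.94 153.58,63.81 182.99,30.49 226.55,39.30 240.70,81.43 211.29,114.75

[2] S493→`#ff0000` (score); closed run; points: 119.88,14.19 136.15,14.19 136.15,61.88 119.88,61.88

[3] S919→`#000000` (cut); open run; points: 95.90,52.78 32.56,33.44 266.71,59.34 213.76,55.99 76.38,84.50 8.14,154.24

[4] S493→`#ff0000` (score); open run; points: 179.56,110.57 165.86,127.74 149.24,141.34 129.70,151.35 107.24,157.79 81.86,160.64

[5] S919→`#000000` (cut); closed run; points: 65.92,137.00 68.17,157.70 49.17,166.22 35.19,150.80 45.54,132.73

[6] S493→`#ff0000` (score); open run; points: 63.44,108.45 64.27,93.95 60.46,84.10 52.01,78.92 38.92,78.39 21.19,82.52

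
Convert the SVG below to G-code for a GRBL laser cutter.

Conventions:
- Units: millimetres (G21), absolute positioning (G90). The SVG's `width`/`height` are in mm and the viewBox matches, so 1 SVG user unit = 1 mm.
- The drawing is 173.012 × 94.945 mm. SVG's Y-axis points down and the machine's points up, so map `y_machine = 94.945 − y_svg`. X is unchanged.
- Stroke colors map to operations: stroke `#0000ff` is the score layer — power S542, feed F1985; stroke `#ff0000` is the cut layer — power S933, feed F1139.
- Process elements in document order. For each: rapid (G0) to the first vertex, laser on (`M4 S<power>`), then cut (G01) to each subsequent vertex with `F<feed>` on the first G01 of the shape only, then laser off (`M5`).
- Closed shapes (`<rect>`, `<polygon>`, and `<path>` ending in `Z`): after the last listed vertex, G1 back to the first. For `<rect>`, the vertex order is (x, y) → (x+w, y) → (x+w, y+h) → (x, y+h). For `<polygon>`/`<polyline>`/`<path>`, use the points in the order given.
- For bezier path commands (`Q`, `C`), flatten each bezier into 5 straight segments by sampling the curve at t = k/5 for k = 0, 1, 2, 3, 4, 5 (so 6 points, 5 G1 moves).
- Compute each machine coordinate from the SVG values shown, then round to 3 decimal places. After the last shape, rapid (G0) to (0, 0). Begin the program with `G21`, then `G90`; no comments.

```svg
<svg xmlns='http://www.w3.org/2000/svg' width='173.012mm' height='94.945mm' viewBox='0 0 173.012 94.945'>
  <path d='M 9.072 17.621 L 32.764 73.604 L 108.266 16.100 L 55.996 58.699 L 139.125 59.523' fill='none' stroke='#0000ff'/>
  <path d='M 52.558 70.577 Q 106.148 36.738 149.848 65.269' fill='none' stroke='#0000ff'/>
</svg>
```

G21
G90
G0 X9.072 Y77.324
M4 S542
G01 X32.764 Y21.341 F1985
G01 X108.266 Y78.845
G01 X55.996 Y36.246
G01 X139.125 Y35.422
M5
G0 X52.558 Y24.368
M4 S542
G01 X73.598 Y35.409 F1985
G01 X93.848 Y41.460
G01 X113.306 Y42.522
G01 X131.972 Y38.594
G01 X149.848 Y29.676
M5
G0 X0.000 Y0.000

1 u = 1 mm; y_m = 94.945 − y.

[1] `<path>` open polyline, #0000ff→score S542 F1985: (9.072,77.324) → (32.764,21.341) → (108.266,78.845) → (55.996,36.246) → (139.125,35.422)

[2] `<path>` quadratic bezier, #0000ff→score S542 F1985: (52.558,24.368) → (73.598,35.409) → (93.848,41.460) → (113.306,42.522) → (131.972,38.594) → (149.848,29.676)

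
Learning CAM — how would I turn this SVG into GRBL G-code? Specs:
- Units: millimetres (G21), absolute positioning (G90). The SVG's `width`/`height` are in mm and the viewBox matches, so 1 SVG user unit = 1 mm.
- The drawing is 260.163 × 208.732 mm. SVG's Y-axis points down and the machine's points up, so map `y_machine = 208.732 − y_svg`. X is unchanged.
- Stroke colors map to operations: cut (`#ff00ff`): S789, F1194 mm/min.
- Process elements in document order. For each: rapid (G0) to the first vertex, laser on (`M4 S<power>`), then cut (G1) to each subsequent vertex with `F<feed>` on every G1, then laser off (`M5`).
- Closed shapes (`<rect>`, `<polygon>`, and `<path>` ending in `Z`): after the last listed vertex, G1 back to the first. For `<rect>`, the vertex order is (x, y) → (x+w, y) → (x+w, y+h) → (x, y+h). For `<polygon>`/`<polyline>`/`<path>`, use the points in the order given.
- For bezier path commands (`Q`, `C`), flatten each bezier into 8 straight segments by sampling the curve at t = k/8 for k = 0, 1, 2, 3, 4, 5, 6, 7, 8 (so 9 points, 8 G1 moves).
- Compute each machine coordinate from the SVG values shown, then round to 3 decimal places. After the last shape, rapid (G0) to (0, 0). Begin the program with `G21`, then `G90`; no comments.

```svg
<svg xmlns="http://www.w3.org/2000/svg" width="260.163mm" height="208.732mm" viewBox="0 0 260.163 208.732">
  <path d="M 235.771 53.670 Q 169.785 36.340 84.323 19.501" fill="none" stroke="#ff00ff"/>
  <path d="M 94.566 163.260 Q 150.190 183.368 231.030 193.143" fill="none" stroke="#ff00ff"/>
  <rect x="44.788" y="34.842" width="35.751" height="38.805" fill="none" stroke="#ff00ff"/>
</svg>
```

G21
G90
G0 X235.771 Y155.062
M4 S789
G1 X218.970 Y159.387 F1194
G1 X201.561 Y163.696 F1194
G1 X183.543 Y167.990 F1194
G1 X164.916 Y172.269 F1194
G1 X145.681 Y176.533 F1194
G1 X125.837 Y180.781 F1194
G1 X105.384 Y185.014 F1194
G1 X84.323 Y189.231 F1194
M5
G0 X94.566 Y45.472
M4 S789
G1 X108.866 Y40.606 F1194
G1 X123.954 Y36.064 F1194
G1 X139.830 Y31.844 F1194
G1 X156.494 Y27.947 F1194
G1 X173.946 Y24.373 F1194
G1 X192.186 Y21.122 F1194
G1 X211.214 Y18.194 F1194
G1 X231.030 Y15.589 F1194
M5
G0 X44.788 Y173.890
M4 S789
G1 X80.539 Y173.890 F1194
G1 X80.539 Y135.085 F1194
G1 X44.788 Y135.085 F1194
G1 X44.788 Y173.890 F1194
M5
G0 X0.000 Y0.000

1 u = 1 mm; y_m = 208.732 − y.

[1] `<path>` quadratic bezier, #ff00ff→cut S789 F1194: (235.771,155.062) → (218.970,159.387) → (201.561,163.696) → (183.543,167.990) → (164.916,172.269) → (145.681,176.533) → (125.837,180.781) → (105.384,185.014) → (84.323,189.231)

[2] `<path>` quadratic bezier, #ff00ff→cut S789 F1194: (94.566,45.472) → (108.866,40.606) → (123.954,36.064) → (139.830,31.844) → (156.494,27.947) → (173.946,24.373) → (192.186,21.122) → (211.214,18.194) → (231.030,15.589)

[3] `<rect>` rectangle, #ff00ff→cut S789 F1194: (44.788,173.890) → (80.539,173.890) → (80.539,135.085) → (44.788,135.085) → (44.788,173.890) (closed)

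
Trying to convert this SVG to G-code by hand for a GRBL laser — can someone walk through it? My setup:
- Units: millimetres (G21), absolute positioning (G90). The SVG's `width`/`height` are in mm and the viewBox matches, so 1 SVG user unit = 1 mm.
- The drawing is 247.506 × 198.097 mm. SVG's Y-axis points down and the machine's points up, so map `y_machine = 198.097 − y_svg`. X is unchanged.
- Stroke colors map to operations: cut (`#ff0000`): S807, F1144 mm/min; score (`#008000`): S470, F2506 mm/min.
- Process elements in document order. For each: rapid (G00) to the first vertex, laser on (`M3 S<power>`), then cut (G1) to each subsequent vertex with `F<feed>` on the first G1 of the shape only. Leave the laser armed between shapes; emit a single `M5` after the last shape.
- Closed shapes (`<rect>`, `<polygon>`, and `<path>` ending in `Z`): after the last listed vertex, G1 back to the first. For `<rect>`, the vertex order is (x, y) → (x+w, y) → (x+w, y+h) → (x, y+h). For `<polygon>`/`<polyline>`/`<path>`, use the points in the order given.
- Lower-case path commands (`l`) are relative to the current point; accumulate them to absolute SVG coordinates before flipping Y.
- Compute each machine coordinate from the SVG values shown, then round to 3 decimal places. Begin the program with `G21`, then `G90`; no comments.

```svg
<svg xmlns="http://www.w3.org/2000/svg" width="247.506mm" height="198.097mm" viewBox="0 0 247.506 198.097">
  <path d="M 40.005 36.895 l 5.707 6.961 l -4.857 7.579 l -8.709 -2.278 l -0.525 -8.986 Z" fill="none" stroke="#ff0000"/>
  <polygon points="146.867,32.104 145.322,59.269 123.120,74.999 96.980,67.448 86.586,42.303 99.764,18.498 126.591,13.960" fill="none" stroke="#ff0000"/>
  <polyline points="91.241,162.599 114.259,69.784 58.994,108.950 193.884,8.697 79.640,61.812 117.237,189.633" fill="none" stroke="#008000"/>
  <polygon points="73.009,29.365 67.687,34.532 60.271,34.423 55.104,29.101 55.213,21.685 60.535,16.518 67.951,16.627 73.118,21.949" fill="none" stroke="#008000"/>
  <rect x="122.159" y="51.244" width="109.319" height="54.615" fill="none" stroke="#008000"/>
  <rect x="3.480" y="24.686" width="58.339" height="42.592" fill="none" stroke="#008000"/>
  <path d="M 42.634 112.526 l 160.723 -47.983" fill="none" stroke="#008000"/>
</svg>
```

G21
G90
G00 X40.005 Y161.202
M3 S807
G1 X45.712 Y154.241 F1144
G1 X40.855 Y146.662
G1 X32.146 Y148.940
G1 X31.621 Y157.926
G1 X40.005 Y161.202
G00 X146.867 Y165.993
M3 S807
G1 X145.322 Y138.828 F1144
G1 X123.120 Y123.098
G1 X96.980 Y130.649
G1 X86.586 Y155.794
G1 X99.764 Y179.599
G1 X126.591 Y184.137
G1 X146.867 Y165.993
G00 X91.241 Y35.498
M3 S470
G1 X114.259 Y128.313 F2506
G1 X58.994 Y89.147
G1 X193.884 Y189.400
G1 X79.640 Y136.285
G1 X117.237 Y8.464
G00 X73.009 Y168.732
M3 S470
G1 X67.687 Y163.565 F2506
G1 X60.271 Y163.674
G1 X55.104 Y168.996
G1 X55.213 Y176.412
G1 X60.535 Y181.579
G1 X67.951 Y181.470
G1 X73.118 Y176.148
G1 X73.009 Y168.732
G00 X122.159 Y146.853
M3 S470
G1 X231.478 Y146.853 F2506
G1 X231.478 Y92.238
G1 X122.159 Y92.238
G1 X122.159 Y146.853
G00 X3.480 Y173.411
M3 S470
G1 X61.819 Y173.411 F2506
G1 X61.819 Y130.819
G1 X3.480 Y130.819
G1 X3.480 Y173.411
G00 X42.634 Y85.571
M3 S470
G1 X203.357 Y133.554 F2506
M5

viewBox `0 0 247.506 198.097` with mm width/height → 1 unit = 1 mm. Flip: y_m = 198.097 − y_svg.

**Shape 1** — `<path>` regular polygon, stroke `#ff0000` → cut (S807, F1144). Machine vertices: (40.005,161.202) → (45.712,154.241) → (40.855,146.662) → (32.146,148.940) → (31.621,157.926) → (40.005,161.202). Closed: final G1 returns to the first vertex.

**Shape 2** — `<polygon>` regular polygon, stroke `#ff0000` → cut (S807, F1144). Machine vertices: (146.867,165.993) → (145.322,138.828) → (123.120,123.098) → (96.980,130.649) → (86.586,155.794) → (99.764,179.599) → (126.591,184.137) → (146.867,165.993). Closed: final G1 returns to the first vertex.

**Shape 3** — `<polyline>` open polyline, stroke `#008000` → score (S470, F2506). Machine vertices: (91.241,35.498) → (114.259,128.313) → (58.994,89.147) → (193.884,189.400) → (79.640,136.285) → (117.237,8.464). Open path.

**Shape 4** — `<polygon>` regular polygon, stroke `#008000` → score (S470, F2506). Machine vertices: (73.009,168.732) → (67.687,163.565) → (60.271,163.674) → (55.104,168.996) → (55.213,176.412) → (60.535,181.579) → (67.951,181.470) → (73.118,176.148) → (73.009,168.732). Closed: final G1 returns to the first vertex.

**Shape 5** — `<rect>` rectangle, stroke `#008000` → score (S470, F2506). Machine vertices: (122.159,146.853) → (231.478,146.853) → (231.478,92.238) → (122.159,92.238) → (122.159,146.853). Closed: final G1 returns to the first vertex.

**Shape 6** — `<rect>` rectangle, stroke `#008000` → score (S470, F2506). Machine vertices: (3.480,173.411) → (61.819,173.411) → (61.819,130.819) → (3.480,130.819) → (3.480,173.411). Closed: final G1 returns to the first vertex.

**Shape 7** — `<path>` line segment, stroke `#008000` → score (S470, F2506). Machine vertices: (42.634,85.571) → (203.357,133.554). Open path.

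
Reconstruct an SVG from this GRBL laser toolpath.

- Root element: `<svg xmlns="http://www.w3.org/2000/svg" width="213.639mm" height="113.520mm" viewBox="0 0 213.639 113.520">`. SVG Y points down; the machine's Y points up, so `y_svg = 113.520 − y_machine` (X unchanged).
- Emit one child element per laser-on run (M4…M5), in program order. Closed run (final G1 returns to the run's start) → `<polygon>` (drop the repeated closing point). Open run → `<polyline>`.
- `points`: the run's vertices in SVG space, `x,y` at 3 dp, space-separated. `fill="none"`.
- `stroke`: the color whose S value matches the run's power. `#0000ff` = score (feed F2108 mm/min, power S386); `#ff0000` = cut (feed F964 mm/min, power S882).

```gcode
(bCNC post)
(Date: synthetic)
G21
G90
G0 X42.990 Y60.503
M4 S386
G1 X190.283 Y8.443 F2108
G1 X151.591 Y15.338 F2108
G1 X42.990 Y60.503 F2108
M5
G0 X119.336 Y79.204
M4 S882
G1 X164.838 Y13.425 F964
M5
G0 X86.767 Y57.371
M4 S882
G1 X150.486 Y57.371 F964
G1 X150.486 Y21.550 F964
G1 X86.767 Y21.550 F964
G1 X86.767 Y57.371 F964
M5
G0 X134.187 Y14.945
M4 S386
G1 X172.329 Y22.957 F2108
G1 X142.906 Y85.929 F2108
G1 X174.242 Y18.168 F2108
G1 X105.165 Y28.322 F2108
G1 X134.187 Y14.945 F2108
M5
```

Machine Y-up, SVG Y-down with viewBox height 113.520, so y_svg = 113.520 − y_machine; X carries over.

Run 1: power S386 maps to stroke `#0000ff` (score). The run returns to its start, so emit a `<polygon>` with points (Y-flipped): 42.990,53.017 190.283,105.077 151.591,98.182.

Run 2: power S882 maps to stroke `#ff0000` (cut). The run is open, so emit a `<polyline>` with points (Y-flipped): 119.336,34.316 164.838,100.095.

Run 3: power S882 maps to stroke `#ff0000` (cut). The run returns to its start, so emit a `<polygon>` with points (Y-flipped): 86.767,56.149 150.486,56.149 150.486,91.970 86.767,91.970.

Run 4: power S386 maps to stroke `#0000ff` (score). The run returns to its start, so emit a `<polygon>` with points (Y-flipped): 134.187,98.575 172.329,90.563 142.906,27.591 174.242,95.352 105.165,85.198.

<svg xmlns="http://www.w3.org/2000/svg" width="213.639mm" height="113.520mm" viewBox="0 0 213.639 113.520">
  <polygon points="42.990,53.017 190.283,105.077 151.591,98.182" fill="none" stroke="#0000ff"/>
  <polyline points="119.336,34.316 164.838,100.095" fill="none" stroke="#ff0000"/>
  <polygon points="86.767,56.149 150.486,56.149 150.486,91.970 86.767,91.970" fill="none" stroke="#ff0000"/>
  <polygon points="134.187,98.575 172.329,90.563 142.906,27.591 174.242,95.352 105.165,85.198" fill="none" stroke="#0000ff"/>
</svg>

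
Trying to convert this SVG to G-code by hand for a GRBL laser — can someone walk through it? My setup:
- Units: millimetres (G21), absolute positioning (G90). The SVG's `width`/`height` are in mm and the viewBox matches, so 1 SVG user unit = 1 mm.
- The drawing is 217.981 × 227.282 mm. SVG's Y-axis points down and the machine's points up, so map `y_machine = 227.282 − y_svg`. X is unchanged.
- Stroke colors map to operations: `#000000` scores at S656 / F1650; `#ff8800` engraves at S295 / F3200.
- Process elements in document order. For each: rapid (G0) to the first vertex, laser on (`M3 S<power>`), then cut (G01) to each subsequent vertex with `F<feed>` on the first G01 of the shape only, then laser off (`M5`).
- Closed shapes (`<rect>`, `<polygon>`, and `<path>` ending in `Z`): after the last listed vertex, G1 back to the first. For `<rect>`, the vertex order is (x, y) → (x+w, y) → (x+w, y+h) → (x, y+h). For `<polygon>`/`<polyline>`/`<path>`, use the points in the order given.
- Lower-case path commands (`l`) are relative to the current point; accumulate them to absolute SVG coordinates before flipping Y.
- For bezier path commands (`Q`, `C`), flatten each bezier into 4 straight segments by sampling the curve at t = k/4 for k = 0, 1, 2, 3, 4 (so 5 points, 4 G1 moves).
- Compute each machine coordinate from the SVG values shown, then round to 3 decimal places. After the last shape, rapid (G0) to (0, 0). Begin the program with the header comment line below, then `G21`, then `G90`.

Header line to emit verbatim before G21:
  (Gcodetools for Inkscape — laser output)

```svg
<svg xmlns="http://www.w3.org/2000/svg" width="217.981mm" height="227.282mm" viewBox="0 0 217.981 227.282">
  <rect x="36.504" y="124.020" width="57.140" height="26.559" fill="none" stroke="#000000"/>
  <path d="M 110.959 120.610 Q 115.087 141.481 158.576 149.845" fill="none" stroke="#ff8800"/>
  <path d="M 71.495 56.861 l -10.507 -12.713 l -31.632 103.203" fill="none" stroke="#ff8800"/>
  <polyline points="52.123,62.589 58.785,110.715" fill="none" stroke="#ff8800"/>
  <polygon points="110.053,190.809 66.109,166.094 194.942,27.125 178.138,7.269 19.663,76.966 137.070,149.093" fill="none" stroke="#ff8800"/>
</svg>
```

viewBox `0 0 217.981 227.282` with mm width/height → 1 unit = 1 mm. Flip: y_m = 227.282 − y_svg.

**Shape 1** — `<rect>` rectangle, stroke `#000000` → score (S656, F1650). Machine vertices: (36.504,103.262) → (93.644,103.262) → (93.644,76.703) → (36.504,76.703) → (36.504,103.262). Closed: final G1 returns to the first vertex.

**Shape 2** — `<path>` quadratic bezier, stroke `#ff8800` → engrave (S295, F3200). Control points (SVG): P0=(110.959,120.610), P1=(115.087,141.481), P2=(158.576,149.845); sampled at t=k/4. Machine vertices: (110.959,106.672) → (115.483,97.018) → (124.927,88.928) → (139.292,82.401) → (158.576,77.437). Open path.

**Shape 3** — `<path>` open polyline, stroke `#ff8800` → engrave (S295, F3200). Machine vertices: (71.495,170.421) → (60.988,183.134) → (29.356,79.931). Open path.

**Shape 4** — `<polyline>` line segment, stroke `#ff8800` → engrave (S295, F3200). Machine vertices: (52.123,164.693) → (58.785,116.567). Open path.

**Shape 5** — `<polygon>` closed polygon, stroke `#ff8800` → engrave (S295, F3200). Machine vertices: (110.053,36.473) → (66.109,61.188) → (194.942,200.157) → (178.138,220.013) → (19.663,150.316) → (137.070,78.189) → (110.053,36.473). Closed: final G1 returns to the first vertex.

(Gcodetools for Inkscape — laser output)
G21
G90
G0 X36.504 Y103.262
M3 S656
G01 X93.644 Y103.262 F1650
G01 X93.644 Y76.703
G01 X36.504 Y76.703
G01 X36.504 Y103.262
M5
G0 X110.959 Y106.672
M3 S295
G01 X115.483 Y97.018 F3200
G01 X124.927 Y88.928
G01 X139.292 Y82.401
G01 X158.576 Y77.437
M5
G0 X71.495 Y170.421
M3 S295
G01 X60.988 Y183.134 F3200
G01 X29.356 Y79.931
M5
G0 X52.123 Y164.693
M3 S295
G01 X58.785 Y116.567 F3200
M5
G0 X110.053 Y36.473
M3 S295
G01 X66.109 Y61.188 F3200
G01 X194.942 Y200.157
G01 X178.138 Y220.013
G01 X19.663 Y150.316
G01 X137.070 Y78.189
G01 X110.053 Y36.473
M5
G0 X0.000 Y0.000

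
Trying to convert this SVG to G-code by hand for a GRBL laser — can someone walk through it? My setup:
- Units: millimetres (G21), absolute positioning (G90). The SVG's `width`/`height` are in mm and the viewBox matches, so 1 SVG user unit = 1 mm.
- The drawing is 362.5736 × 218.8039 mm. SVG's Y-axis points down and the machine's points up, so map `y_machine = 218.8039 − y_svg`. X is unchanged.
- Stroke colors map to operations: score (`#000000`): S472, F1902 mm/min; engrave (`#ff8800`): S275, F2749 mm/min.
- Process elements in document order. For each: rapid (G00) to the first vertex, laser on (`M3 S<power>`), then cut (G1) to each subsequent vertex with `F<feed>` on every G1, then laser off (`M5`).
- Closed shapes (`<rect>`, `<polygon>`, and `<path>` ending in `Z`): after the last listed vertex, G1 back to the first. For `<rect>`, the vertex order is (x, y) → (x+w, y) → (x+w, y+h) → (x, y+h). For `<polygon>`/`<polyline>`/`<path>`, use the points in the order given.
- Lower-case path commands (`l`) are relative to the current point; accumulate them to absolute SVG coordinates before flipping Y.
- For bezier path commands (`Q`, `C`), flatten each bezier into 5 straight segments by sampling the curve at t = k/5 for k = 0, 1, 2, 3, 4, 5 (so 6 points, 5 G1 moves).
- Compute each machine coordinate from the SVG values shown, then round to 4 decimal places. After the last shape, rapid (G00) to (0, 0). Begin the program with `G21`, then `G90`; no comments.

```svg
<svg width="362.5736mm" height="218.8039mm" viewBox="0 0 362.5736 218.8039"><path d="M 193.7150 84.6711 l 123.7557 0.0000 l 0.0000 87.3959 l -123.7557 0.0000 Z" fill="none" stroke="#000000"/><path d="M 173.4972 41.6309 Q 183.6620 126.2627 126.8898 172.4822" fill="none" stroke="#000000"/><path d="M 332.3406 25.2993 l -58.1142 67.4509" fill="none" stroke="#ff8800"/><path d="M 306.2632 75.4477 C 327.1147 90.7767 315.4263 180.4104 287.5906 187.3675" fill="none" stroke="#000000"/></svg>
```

G21
G90
G00 X193.7150 Y134.1328
M3 S472
G1 X317.4707 Y134.1328 F1902
G1 X317.4707 Y46.7369 F1902
G1 X193.7150 Y46.7369 F1902
G1 X193.7150 Y134.1328 F1902
M5
G00 X173.4972 Y177.1730
M3 S472
G1 X174.8856 Y144.8568 F1902
G1 X170.9191 Y115.6135 F1902
G1 X161.5976 Y89.4433 F1902
G1 X146.9212 Y66.3460 F1902
G1 X126.8898 Y46.3217 F1902
M5
G00 X332.3406 Y193.5046
M3 S275
G1 X274.2264 Y126.0537 F2749
M5
G00 X306.2632 Y143.3562
M3 S472
G1 X315.0005 Y126.4981 F1902
G1 X316.7150 Y99.3419 F1902
G1 X312.1936 Y69.4229 F1902
G1 X302.2232 Y44.2760 F1902
G1 X287.5906 Y31.4364 F1902
M5
G00 X0.0000 Y0.0000

1 u = 1 mm; y_m = 218.8039 − y.

[1] `<path>` rectangle, #000000→score S472 F1902: (193.7150,134.1328) → (317.4707,134.1328) → (317.4707,46.7369) → (193.7150,46.7369) → (193.7150,134.1328) (closed)

[2] `<path>` quadratic bezier, #000000→score S472 F1902: (173.4972,177.1730) → (174.8856,144.8568) → (170.9191,115.6135) → (161.5976,89.4433) → (146.9212,66.3460) → (126.8898,46.3217)

[3] `<path>` line segment, #ff8800→engrave S275 F2749: (332.3406,193.5046) → (274.2264,126.0537)

[4] `<path>` cubic bezier, #000000→score S472 F1902: (306.2632,143.3562) → (315.0005,126.4981) → (316.7150,99.3419) → (312.1936,69.4229) → (302.2232,44.2760) → (287.5906,31.4364)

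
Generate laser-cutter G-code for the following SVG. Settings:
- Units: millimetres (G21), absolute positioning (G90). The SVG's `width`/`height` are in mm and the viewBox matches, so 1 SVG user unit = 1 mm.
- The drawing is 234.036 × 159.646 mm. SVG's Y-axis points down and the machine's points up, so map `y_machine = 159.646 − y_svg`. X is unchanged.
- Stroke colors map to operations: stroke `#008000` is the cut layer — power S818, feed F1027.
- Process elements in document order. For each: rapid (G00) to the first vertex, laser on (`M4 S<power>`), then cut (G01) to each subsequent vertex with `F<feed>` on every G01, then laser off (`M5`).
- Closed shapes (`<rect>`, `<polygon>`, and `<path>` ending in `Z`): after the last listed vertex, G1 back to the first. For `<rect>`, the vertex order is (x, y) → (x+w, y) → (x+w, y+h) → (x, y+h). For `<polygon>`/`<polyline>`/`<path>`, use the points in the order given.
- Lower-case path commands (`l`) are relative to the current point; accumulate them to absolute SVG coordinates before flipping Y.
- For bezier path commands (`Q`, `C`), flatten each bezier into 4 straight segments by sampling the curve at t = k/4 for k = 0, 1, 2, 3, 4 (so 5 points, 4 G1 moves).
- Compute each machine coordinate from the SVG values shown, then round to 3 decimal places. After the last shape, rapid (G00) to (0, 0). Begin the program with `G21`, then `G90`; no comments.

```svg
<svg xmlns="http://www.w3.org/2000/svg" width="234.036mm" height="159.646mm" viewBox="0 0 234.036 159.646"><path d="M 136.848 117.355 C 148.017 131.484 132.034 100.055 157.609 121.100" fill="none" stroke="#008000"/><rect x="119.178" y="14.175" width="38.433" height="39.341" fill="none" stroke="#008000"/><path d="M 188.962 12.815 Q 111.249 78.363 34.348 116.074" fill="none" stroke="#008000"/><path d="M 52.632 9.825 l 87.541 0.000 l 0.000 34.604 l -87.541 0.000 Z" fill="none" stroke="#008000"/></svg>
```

Since the viewBox matches the mm dimensions, user units are millimetres directly. The only transform is the Y-flip y_m = 159.646 − y_svg.

Shape 1 is a cubic bezier drawn with `<path>`. Its stroke #008000 means cut at S818, F1027. After flipping Y the toolpath is (136.848,42.291) → (141.207,38.705) → (141.826,43.012) → (145.146,46.023) → (157.609,38.546).

Shape 2 is a rectangle drawn with `<rect>`. Its stroke #008000 means cut at S818, F1027. After flipping Y the toolpath is (119.178,145.471) → (157.611,145.471) → (157.611,106.130) → (119.178,106.130) → (119.178,145.471), returning to the start.

Shape 3 is a quadratic bezier drawn with `<path>`. Its stroke #008000 means cut at S818, F1027. After flipping Y the toolpath is (188.962,146.831) → (150.156,115.797) → (111.452,88.242) → (72.849,64.167) → (34.348,43.572).

Shape 4 is a rectangle drawn with `<path>`. Its stroke #008000 means cut at S818, F1027. After flipping Y the toolpath is (52.632,149.821) → (140.173,149.821) → (140.173,115.217) → (52.632,115.217) → (52.632,149.821), returning to the start.

G21
G90
G00 X136.848 Y42.291
M4 S818
G01 X141.207 Y38.705 F1027
G01 X141.826 Y43.012 F1027
G01 X145.146 Y46.023 F1027
G01 X157.609 Y38.546 F1027
M5
G00 X119.178 Y145.471
M4 S818
G01 X157.611 Y145.471 F1027
G01 X157.611 Y106.130 F1027
G01 X119.178 Y106.130 F1027
G01 X119.178 Y145.471 F1027
M5
G00 X188.962 Y146.831
M4 S818
G01 X150.156 Y115.797 F1027
G01 X111.452 Y88.242 F1027
G01 X72.849 Y64.167 F1027
G01 X34.348 Y43.572 F1027
M5
G00 X52.632 Y149.821
M4 S818
G01 X140.173 Y149.821 F1027
G01 X140.173 Y115.217 F1027
G01 X52.632 Y115.217 F1027
G01 X52.632 Y149.821 F1027
M5
G00 X0.000 Y0.000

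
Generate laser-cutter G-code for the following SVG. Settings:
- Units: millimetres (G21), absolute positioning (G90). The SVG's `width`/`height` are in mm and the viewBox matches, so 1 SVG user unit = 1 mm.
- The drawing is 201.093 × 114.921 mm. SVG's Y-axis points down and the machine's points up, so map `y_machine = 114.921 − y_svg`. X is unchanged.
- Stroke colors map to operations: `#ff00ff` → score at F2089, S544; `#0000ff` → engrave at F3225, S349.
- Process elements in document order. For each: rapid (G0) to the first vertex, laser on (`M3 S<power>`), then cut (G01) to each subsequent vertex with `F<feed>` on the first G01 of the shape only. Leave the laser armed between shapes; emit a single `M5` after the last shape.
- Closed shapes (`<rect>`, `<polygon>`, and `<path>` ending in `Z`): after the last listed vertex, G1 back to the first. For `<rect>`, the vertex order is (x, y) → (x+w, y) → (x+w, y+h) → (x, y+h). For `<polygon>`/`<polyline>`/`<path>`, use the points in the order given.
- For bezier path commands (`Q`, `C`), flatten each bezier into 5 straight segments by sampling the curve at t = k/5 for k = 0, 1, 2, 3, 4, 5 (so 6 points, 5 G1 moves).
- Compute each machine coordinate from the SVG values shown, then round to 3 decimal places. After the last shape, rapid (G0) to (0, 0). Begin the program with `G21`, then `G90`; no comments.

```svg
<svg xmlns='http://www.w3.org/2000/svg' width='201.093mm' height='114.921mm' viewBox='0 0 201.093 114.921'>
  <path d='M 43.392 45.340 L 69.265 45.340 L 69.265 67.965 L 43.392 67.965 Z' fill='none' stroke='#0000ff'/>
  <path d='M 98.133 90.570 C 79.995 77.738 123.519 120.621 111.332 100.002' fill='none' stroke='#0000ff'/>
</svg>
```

G21
G90
G0 X43.392 Y69.581
M3 S349
G01 X69.265 Y69.581 F3225
G01 X69.265 Y46.956
G01 X43.392 Y46.956
G01 X43.392 Y69.581
G0 X98.133 Y24.351
M3 S349
G01 X93.711 Y26.318 F3225
G01 X98.453 Y20.636
G01 X106.727 Y13.027
G01 X112.898 Y9.214
G01 X111.332 Y14.919
M5
G0 X0.000 Y0.000

1 u = 1 mm; y_m = 114.921 − y.

[1] `<path>` rectangle, #0000ff→engrave S349 F3225: (43.392,69.581) → (69.265,69.581) → (69.265,46.956) → (43.392,46.956) → (43.392,69.581) (closed)

[2] `<path>` cubic bezier, #0000ff→engrave S349 F3225: (98.133,24.351) → (93.711,26.318) → (98.453,20.636) → (106.727,13.027) → (112.898,9.214) → (111.332,14.919)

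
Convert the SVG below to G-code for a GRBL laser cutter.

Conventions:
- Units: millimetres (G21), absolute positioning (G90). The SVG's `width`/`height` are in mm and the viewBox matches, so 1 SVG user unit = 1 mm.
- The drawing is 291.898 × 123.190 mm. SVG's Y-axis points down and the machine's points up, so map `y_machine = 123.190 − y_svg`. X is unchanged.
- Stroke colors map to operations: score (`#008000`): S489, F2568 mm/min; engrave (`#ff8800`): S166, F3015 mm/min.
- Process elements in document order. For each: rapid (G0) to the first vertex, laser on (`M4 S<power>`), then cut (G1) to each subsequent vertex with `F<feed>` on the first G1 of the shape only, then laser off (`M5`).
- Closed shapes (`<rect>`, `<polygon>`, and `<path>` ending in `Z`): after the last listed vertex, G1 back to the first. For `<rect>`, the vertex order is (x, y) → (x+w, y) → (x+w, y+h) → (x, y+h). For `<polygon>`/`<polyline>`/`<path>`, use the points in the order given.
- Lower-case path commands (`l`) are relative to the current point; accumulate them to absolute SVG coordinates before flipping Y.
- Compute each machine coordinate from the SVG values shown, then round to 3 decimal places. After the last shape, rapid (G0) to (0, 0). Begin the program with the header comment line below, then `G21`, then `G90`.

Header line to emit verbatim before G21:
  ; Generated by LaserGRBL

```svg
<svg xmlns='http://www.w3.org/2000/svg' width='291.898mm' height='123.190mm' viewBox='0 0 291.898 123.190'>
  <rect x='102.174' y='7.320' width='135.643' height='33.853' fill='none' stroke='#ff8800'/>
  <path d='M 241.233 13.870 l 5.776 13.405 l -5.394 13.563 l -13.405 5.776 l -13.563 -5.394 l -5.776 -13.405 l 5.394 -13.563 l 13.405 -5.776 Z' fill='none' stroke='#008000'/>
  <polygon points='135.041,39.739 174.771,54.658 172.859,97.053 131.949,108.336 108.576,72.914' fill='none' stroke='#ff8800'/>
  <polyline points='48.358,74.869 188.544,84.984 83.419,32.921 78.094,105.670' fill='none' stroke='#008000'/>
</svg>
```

Since the viewBox matches the mm dimensions, user units are millimetres directly. The only transform is the Y-flip y_m = 123.190 − y_svg.

Shape 1 is a rectangle drawn with `<rect>`. Its stroke #ff8800 means engrave at S166, F3015. After flipping Y the toolpath is (102.174,115.870) → (237.817,115.870) → (237.817,82.017) → (102.174,82.017) → (102.174,115.870), returning to the start.

Shape 2 is a regular polygon drawn with `<path>`. Its stroke #008000 means score at S489, F2568. After flipping Y the toolpath is (241.233,109.320) → (247.009,95.915) → (241.615,82.352) → (228.210,76.576) → (214.647,81.970) → (208.871,95.375) → (214.265,108.938) → (227.670,114.714) → (241.233,109.320), returning to the start.

Shape 3 is a regular polygon drawn with `<polygon>`. Its stroke #ff8800 means engrave at S166, F3015. After flipping Y the toolpath is (135.041,83.451) → (174.771,68.532) → (172.859,26.137) → (131.949,14.854) → (108.576,50.276) → (135.041,83.451), returning to the start.

Shape 4 is a open polyline drawn with `<polyline>`. Its stroke #008000 means score at S489, F2568. After flipping Y the toolpath is (48.358,48.321) → (188.544,38.206) → (83.419,90.269) → (78.094,17.520).

; Generated by LaserGRBL
G21
G90
G0 X102.174 Y115.870
M4 S166
G1 X237.817 Y115.870 F3015
G1 X237.817 Y82.017
G1 X102.174 Y82.017
G1 X102.174 Y115.870
M5
G0 X241.233 Y109.320
M4 S489
G1 X247.009 Y95.915 F2568
G1 X241.615 Y82.352
G1 X228.210 Y76.576
G1 X214.647 Y81.970
G1 X208.871 Y95.375
G1 X214.265 Y108.938
G1 X227.670 Y114.714
G1 X241.233 Y109.320
M5
G0 X135.041 Y83.451
M4 S166
G1 X174.771 Y68.532 F3015
G1 X172.859 Y26.137
G1 X131.949 Y14.854
G1 X108.576 Y50.276
G1 X135.041 Y83.451
M5
G0 X48.358 Y48.321
M4 S489
G1 X188.544 Y38.206 F2568
G1 X83.419 Y90.269
G1 X78.094 Y17.520
M5
G0 X0.000 Y0.000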